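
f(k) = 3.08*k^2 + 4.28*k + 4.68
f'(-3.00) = -14.20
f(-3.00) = 19.56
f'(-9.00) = -51.16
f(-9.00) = 215.64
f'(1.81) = 15.43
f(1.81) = 22.52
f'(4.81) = 33.91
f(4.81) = 96.53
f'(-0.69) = 0.03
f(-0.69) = 3.19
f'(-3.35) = -16.36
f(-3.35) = 24.91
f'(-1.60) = -5.58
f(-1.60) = 5.72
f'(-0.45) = 1.51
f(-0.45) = 3.38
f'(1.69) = 14.69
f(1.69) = 20.71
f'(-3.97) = -20.18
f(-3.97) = 36.23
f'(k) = 6.16*k + 4.28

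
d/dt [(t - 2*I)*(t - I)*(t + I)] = 3*t^2 - 4*I*t + 1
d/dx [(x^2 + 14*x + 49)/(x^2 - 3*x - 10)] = (-17*x^2 - 118*x + 7)/(x^4 - 6*x^3 - 11*x^2 + 60*x + 100)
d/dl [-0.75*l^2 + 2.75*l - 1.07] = 2.75 - 1.5*l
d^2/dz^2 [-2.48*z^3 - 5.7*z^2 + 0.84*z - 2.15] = -14.88*z - 11.4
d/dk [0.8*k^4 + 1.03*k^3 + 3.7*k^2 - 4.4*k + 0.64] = 3.2*k^3 + 3.09*k^2 + 7.4*k - 4.4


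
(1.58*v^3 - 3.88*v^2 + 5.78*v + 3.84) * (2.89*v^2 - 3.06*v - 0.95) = 4.5662*v^5 - 16.048*v^4 + 27.076*v^3 - 2.9032*v^2 - 17.2414*v - 3.648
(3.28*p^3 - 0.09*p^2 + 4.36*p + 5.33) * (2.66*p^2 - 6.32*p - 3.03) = 8.7248*p^5 - 20.969*p^4 + 2.228*p^3 - 13.1047*p^2 - 46.8964*p - 16.1499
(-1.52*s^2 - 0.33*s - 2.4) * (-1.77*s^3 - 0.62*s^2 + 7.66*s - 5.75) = 2.6904*s^5 + 1.5265*s^4 - 7.1906*s^3 + 7.7002*s^2 - 16.4865*s + 13.8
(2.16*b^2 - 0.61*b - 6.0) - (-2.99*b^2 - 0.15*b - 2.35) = 5.15*b^2 - 0.46*b - 3.65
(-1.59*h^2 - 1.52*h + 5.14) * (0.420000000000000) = -0.6678*h^2 - 0.6384*h + 2.1588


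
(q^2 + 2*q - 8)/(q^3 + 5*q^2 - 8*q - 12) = (q + 4)/(q^2 + 7*q + 6)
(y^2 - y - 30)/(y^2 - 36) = (y + 5)/(y + 6)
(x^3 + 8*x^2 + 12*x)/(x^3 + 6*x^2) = (x + 2)/x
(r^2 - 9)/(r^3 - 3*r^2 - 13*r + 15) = (r - 3)/(r^2 - 6*r + 5)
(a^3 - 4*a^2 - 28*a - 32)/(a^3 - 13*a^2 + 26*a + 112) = (a + 2)/(a - 7)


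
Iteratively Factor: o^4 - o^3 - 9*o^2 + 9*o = (o - 3)*(o^3 + 2*o^2 - 3*o) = o*(o - 3)*(o^2 + 2*o - 3) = o*(o - 3)*(o - 1)*(o + 3)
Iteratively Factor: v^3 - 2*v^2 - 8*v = (v + 2)*(v^2 - 4*v) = (v - 4)*(v + 2)*(v)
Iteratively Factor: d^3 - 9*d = (d - 3)*(d^2 + 3*d) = (d - 3)*(d + 3)*(d)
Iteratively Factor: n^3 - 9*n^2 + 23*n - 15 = (n - 1)*(n^2 - 8*n + 15) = (n - 5)*(n - 1)*(n - 3)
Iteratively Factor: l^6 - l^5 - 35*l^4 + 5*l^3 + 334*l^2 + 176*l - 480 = (l + 4)*(l^5 - 5*l^4 - 15*l^3 + 65*l^2 + 74*l - 120) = (l + 2)*(l + 4)*(l^4 - 7*l^3 - l^2 + 67*l - 60) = (l - 4)*(l + 2)*(l + 4)*(l^3 - 3*l^2 - 13*l + 15) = (l - 4)*(l - 1)*(l + 2)*(l + 4)*(l^2 - 2*l - 15) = (l - 4)*(l - 1)*(l + 2)*(l + 3)*(l + 4)*(l - 5)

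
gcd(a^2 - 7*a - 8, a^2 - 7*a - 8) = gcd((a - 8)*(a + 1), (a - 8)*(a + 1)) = a^2 - 7*a - 8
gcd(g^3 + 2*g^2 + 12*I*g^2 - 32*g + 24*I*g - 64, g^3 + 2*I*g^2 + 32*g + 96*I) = g + 4*I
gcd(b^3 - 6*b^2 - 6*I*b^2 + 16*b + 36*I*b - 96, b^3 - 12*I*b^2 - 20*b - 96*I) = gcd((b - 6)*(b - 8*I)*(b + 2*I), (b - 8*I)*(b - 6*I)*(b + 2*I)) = b^2 - 6*I*b + 16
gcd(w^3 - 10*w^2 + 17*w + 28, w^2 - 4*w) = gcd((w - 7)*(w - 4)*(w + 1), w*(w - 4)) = w - 4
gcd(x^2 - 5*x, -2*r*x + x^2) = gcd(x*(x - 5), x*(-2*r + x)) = x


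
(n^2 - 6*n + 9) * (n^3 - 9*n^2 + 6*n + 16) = n^5 - 15*n^4 + 69*n^3 - 101*n^2 - 42*n + 144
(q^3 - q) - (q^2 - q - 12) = q^3 - q^2 + 12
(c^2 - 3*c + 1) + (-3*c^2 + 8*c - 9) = -2*c^2 + 5*c - 8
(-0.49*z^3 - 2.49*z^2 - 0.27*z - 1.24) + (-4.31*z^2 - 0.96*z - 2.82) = -0.49*z^3 - 6.8*z^2 - 1.23*z - 4.06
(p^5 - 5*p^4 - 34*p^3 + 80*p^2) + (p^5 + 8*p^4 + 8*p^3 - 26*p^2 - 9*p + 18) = 2*p^5 + 3*p^4 - 26*p^3 + 54*p^2 - 9*p + 18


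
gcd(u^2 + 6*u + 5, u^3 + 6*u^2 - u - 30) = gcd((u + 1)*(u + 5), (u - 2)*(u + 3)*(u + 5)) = u + 5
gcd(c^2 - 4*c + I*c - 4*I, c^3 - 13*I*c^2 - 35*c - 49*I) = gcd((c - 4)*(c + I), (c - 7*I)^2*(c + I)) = c + I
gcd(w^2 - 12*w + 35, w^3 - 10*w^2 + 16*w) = 1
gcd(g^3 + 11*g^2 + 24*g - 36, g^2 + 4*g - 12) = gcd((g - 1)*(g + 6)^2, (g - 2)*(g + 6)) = g + 6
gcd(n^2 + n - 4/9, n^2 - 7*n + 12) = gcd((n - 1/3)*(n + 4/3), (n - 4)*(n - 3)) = 1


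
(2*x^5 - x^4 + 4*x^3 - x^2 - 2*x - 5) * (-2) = -4*x^5 + 2*x^4 - 8*x^3 + 2*x^2 + 4*x + 10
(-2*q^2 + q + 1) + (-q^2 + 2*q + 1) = -3*q^2 + 3*q + 2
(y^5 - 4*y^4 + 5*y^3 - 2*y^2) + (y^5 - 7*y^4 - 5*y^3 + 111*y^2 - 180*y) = 2*y^5 - 11*y^4 + 109*y^2 - 180*y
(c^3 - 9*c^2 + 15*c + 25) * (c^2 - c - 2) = c^5 - 10*c^4 + 22*c^3 + 28*c^2 - 55*c - 50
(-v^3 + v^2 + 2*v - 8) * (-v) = v^4 - v^3 - 2*v^2 + 8*v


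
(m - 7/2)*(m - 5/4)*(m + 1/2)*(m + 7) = m^4 + 11*m^3/4 - 111*m^2/4 + 259*m/16 + 245/16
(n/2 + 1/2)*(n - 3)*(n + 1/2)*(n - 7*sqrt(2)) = n^4/2 - 7*sqrt(2)*n^3/2 - 3*n^3/4 - 2*n^2 + 21*sqrt(2)*n^2/4 - 3*n/4 + 14*sqrt(2)*n + 21*sqrt(2)/4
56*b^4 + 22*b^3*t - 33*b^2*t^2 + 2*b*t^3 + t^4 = (-4*b + t)*(-2*b + t)*(b + t)*(7*b + t)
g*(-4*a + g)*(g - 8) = -4*a*g^2 + 32*a*g + g^3 - 8*g^2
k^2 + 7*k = k*(k + 7)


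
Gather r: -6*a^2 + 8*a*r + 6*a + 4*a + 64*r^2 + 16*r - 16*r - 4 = -6*a^2 + 8*a*r + 10*a + 64*r^2 - 4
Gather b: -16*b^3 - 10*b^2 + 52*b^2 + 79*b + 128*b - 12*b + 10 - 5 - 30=-16*b^3 + 42*b^2 + 195*b - 25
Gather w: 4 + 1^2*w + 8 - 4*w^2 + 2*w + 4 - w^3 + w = -w^3 - 4*w^2 + 4*w + 16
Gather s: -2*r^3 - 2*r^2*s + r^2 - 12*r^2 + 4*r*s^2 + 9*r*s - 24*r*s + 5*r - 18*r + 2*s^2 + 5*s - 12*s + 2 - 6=-2*r^3 - 11*r^2 - 13*r + s^2*(4*r + 2) + s*(-2*r^2 - 15*r - 7) - 4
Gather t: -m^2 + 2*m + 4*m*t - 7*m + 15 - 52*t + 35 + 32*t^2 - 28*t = -m^2 - 5*m + 32*t^2 + t*(4*m - 80) + 50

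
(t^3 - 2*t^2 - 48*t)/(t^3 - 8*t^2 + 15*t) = (t^2 - 2*t - 48)/(t^2 - 8*t + 15)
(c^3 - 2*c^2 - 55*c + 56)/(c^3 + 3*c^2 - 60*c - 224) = (c - 1)/(c + 4)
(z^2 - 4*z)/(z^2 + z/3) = 3*(z - 4)/(3*z + 1)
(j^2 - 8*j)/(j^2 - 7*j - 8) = j/(j + 1)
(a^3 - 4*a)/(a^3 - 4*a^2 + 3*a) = (a^2 - 4)/(a^2 - 4*a + 3)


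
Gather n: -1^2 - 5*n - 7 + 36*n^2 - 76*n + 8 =36*n^2 - 81*n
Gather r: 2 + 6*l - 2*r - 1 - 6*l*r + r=6*l + r*(-6*l - 1) + 1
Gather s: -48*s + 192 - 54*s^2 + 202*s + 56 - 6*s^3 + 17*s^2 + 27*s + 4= -6*s^3 - 37*s^2 + 181*s + 252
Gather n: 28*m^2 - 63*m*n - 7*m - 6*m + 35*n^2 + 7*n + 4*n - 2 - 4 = 28*m^2 - 13*m + 35*n^2 + n*(11 - 63*m) - 6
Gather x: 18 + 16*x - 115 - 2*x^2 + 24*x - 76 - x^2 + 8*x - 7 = -3*x^2 + 48*x - 180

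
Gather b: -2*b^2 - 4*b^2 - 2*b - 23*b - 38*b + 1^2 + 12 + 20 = -6*b^2 - 63*b + 33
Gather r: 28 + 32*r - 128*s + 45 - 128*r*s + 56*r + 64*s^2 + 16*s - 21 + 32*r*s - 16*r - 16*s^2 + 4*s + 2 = r*(72 - 96*s) + 48*s^2 - 108*s + 54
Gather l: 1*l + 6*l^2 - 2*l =6*l^2 - l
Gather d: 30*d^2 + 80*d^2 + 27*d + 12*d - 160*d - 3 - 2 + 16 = 110*d^2 - 121*d + 11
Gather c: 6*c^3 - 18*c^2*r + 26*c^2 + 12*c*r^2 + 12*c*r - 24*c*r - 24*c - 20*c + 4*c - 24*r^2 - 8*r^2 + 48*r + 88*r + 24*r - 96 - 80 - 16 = 6*c^3 + c^2*(26 - 18*r) + c*(12*r^2 - 12*r - 40) - 32*r^2 + 160*r - 192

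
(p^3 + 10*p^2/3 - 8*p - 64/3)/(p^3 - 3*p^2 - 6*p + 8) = (3*p^2 + 4*p - 32)/(3*(p^2 - 5*p + 4))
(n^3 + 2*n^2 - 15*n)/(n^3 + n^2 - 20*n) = (n - 3)/(n - 4)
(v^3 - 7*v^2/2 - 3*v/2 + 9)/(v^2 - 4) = (2*v^2 - 3*v - 9)/(2*(v + 2))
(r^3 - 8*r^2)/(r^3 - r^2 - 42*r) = r*(8 - r)/(-r^2 + r + 42)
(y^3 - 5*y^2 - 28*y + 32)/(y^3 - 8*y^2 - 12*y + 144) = (y^2 - 9*y + 8)/(y^2 - 12*y + 36)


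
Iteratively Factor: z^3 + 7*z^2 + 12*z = (z)*(z^2 + 7*z + 12) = z*(z + 4)*(z + 3)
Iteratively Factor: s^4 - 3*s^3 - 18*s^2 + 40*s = (s)*(s^3 - 3*s^2 - 18*s + 40) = s*(s - 5)*(s^2 + 2*s - 8) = s*(s - 5)*(s + 4)*(s - 2)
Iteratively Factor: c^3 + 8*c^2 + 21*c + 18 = (c + 3)*(c^2 + 5*c + 6) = (c + 2)*(c + 3)*(c + 3)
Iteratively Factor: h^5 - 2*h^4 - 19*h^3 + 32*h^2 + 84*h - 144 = (h - 4)*(h^4 + 2*h^3 - 11*h^2 - 12*h + 36) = (h - 4)*(h - 2)*(h^3 + 4*h^2 - 3*h - 18) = (h - 4)*(h - 2)^2*(h^2 + 6*h + 9) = (h - 4)*(h - 2)^2*(h + 3)*(h + 3)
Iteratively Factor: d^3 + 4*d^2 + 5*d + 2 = (d + 1)*(d^2 + 3*d + 2) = (d + 1)^2*(d + 2)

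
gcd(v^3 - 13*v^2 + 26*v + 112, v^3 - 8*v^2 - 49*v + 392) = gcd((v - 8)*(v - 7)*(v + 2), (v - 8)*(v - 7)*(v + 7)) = v^2 - 15*v + 56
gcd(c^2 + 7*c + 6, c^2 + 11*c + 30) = c + 6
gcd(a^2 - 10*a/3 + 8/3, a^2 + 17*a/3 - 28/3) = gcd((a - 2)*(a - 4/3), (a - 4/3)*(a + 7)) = a - 4/3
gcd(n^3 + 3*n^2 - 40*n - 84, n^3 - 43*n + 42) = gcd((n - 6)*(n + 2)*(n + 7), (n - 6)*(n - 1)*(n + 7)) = n^2 + n - 42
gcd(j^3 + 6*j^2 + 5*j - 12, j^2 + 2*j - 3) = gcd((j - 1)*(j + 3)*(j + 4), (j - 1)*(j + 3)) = j^2 + 2*j - 3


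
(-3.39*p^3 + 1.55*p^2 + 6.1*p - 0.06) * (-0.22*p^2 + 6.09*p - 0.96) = 0.7458*p^5 - 20.9861*p^4 + 11.3519*p^3 + 35.6742*p^2 - 6.2214*p + 0.0576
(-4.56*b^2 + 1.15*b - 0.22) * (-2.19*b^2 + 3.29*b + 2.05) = 9.9864*b^4 - 17.5209*b^3 - 5.0827*b^2 + 1.6337*b - 0.451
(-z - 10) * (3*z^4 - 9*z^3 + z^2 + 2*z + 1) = -3*z^5 - 21*z^4 + 89*z^3 - 12*z^2 - 21*z - 10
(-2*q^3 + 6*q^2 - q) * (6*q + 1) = -12*q^4 + 34*q^3 - q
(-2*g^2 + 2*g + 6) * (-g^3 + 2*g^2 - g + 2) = 2*g^5 - 6*g^4 + 6*g^2 - 2*g + 12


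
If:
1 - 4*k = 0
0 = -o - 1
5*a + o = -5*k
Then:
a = -1/20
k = 1/4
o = -1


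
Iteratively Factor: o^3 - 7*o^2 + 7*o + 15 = (o - 3)*(o^2 - 4*o - 5) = (o - 3)*(o + 1)*(o - 5)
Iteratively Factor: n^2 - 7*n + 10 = (n - 2)*(n - 5)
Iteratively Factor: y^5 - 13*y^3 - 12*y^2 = (y + 3)*(y^4 - 3*y^3 - 4*y^2) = (y + 1)*(y + 3)*(y^3 - 4*y^2) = (y - 4)*(y + 1)*(y + 3)*(y^2) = y*(y - 4)*(y + 1)*(y + 3)*(y)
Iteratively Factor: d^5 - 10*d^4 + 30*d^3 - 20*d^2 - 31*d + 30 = (d - 3)*(d^4 - 7*d^3 + 9*d^2 + 7*d - 10) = (d - 3)*(d + 1)*(d^3 - 8*d^2 + 17*d - 10) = (d - 3)*(d - 1)*(d + 1)*(d^2 - 7*d + 10) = (d - 3)*(d - 2)*(d - 1)*(d + 1)*(d - 5)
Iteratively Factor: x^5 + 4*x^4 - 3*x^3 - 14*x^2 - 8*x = (x - 2)*(x^4 + 6*x^3 + 9*x^2 + 4*x) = x*(x - 2)*(x^3 + 6*x^2 + 9*x + 4) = x*(x - 2)*(x + 4)*(x^2 + 2*x + 1) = x*(x - 2)*(x + 1)*(x + 4)*(x + 1)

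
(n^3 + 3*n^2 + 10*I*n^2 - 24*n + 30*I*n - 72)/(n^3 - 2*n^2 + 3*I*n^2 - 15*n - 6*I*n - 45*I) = (n^2 + 10*I*n - 24)/(n^2 + n*(-5 + 3*I) - 15*I)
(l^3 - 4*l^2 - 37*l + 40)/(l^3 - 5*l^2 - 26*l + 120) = (l^2 - 9*l + 8)/(l^2 - 10*l + 24)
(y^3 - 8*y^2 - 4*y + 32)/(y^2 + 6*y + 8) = (y^2 - 10*y + 16)/(y + 4)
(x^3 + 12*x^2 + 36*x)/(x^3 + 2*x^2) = (x^2 + 12*x + 36)/(x*(x + 2))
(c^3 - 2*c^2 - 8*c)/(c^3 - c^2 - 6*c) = (c - 4)/(c - 3)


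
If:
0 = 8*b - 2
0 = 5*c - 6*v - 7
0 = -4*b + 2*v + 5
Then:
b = 1/4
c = -1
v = -2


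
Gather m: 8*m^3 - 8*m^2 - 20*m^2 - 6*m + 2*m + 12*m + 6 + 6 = 8*m^3 - 28*m^2 + 8*m + 12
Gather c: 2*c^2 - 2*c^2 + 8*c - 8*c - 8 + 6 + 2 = 0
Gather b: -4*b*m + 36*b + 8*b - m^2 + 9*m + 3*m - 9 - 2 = b*(44 - 4*m) - m^2 + 12*m - 11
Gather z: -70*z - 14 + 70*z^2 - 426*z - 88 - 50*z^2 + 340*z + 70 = 20*z^2 - 156*z - 32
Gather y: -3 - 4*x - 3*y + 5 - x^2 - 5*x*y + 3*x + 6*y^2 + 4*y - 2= -x^2 - x + 6*y^2 + y*(1 - 5*x)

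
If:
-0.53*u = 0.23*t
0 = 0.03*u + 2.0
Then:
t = 153.62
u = -66.67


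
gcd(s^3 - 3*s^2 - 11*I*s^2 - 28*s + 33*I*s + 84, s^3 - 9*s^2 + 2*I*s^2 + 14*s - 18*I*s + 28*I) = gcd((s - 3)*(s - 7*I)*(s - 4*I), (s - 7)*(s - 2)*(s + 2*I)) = 1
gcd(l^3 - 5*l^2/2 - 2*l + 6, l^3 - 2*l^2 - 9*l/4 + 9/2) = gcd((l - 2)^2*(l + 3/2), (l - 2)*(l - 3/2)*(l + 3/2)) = l^2 - l/2 - 3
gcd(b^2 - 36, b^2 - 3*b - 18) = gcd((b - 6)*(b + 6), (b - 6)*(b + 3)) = b - 6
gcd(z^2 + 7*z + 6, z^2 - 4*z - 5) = z + 1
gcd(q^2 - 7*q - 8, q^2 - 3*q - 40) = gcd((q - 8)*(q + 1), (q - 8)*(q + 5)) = q - 8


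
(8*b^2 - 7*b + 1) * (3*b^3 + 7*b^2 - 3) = 24*b^5 + 35*b^4 - 46*b^3 - 17*b^2 + 21*b - 3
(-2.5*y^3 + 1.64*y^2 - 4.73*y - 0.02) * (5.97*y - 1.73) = -14.925*y^4 + 14.1158*y^3 - 31.0753*y^2 + 8.0635*y + 0.0346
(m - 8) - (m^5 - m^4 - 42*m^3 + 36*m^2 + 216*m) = -m^5 + m^4 + 42*m^3 - 36*m^2 - 215*m - 8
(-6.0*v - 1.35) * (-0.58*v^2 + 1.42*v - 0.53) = 3.48*v^3 - 7.737*v^2 + 1.263*v + 0.7155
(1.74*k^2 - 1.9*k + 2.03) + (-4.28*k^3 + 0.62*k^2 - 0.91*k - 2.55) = -4.28*k^3 + 2.36*k^2 - 2.81*k - 0.52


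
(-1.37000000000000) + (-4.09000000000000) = -5.46000000000000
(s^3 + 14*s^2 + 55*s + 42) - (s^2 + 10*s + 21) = s^3 + 13*s^2 + 45*s + 21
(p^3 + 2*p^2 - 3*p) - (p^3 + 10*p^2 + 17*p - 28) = -8*p^2 - 20*p + 28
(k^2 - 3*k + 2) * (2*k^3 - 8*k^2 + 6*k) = 2*k^5 - 14*k^4 + 34*k^3 - 34*k^2 + 12*k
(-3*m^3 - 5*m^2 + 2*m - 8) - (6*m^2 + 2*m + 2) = -3*m^3 - 11*m^2 - 10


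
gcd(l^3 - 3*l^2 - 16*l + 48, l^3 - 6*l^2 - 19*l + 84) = l^2 + l - 12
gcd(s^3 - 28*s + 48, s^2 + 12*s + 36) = s + 6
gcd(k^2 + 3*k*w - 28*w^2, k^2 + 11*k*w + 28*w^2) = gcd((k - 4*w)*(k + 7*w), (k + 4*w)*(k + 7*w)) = k + 7*w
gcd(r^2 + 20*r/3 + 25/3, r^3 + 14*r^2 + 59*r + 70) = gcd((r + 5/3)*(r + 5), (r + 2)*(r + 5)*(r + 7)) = r + 5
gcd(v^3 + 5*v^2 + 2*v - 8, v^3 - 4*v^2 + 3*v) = v - 1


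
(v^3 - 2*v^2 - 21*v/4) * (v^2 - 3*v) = v^5 - 5*v^4 + 3*v^3/4 + 63*v^2/4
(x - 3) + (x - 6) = 2*x - 9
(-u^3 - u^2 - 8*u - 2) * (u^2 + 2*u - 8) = -u^5 - 3*u^4 - 2*u^3 - 10*u^2 + 60*u + 16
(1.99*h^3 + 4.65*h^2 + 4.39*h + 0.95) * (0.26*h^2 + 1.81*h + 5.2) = 0.5174*h^5 + 4.8109*h^4 + 19.9059*h^3 + 32.3729*h^2 + 24.5475*h + 4.94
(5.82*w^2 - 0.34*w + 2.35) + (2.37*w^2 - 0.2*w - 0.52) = 8.19*w^2 - 0.54*w + 1.83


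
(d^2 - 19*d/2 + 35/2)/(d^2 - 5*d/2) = (d - 7)/d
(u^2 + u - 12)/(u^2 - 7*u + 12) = (u + 4)/(u - 4)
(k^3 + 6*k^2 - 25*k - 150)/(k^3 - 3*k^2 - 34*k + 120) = (k + 5)/(k - 4)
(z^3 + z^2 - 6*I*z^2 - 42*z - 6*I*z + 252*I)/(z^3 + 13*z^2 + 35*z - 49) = (z^2 - 6*z*(1 + I) + 36*I)/(z^2 + 6*z - 7)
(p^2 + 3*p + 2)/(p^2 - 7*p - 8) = (p + 2)/(p - 8)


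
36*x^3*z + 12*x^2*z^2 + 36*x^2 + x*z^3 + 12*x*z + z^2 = (6*x + z)^2*(x*z + 1)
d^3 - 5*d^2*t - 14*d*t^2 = d*(d - 7*t)*(d + 2*t)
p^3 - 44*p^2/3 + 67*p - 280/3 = (p - 7)*(p - 5)*(p - 8/3)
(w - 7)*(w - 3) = w^2 - 10*w + 21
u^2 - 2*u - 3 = (u - 3)*(u + 1)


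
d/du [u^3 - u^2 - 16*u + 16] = 3*u^2 - 2*u - 16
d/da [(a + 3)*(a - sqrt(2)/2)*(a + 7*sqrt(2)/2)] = 3*a^2 + 6*a + 6*sqrt(2)*a - 7/2 + 9*sqrt(2)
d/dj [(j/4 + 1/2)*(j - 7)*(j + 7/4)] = 3*j^2/4 - 13*j/8 - 91/16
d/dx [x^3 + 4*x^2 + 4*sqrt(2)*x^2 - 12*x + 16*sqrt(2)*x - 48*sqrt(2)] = 3*x^2 + 8*x + 8*sqrt(2)*x - 12 + 16*sqrt(2)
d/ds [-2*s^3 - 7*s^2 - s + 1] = -6*s^2 - 14*s - 1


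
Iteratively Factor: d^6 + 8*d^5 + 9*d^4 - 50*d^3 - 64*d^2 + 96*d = (d - 1)*(d^5 + 9*d^4 + 18*d^3 - 32*d^2 - 96*d) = d*(d - 1)*(d^4 + 9*d^3 + 18*d^2 - 32*d - 96) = d*(d - 1)*(d + 4)*(d^3 + 5*d^2 - 2*d - 24) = d*(d - 2)*(d - 1)*(d + 4)*(d^2 + 7*d + 12) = d*(d - 2)*(d - 1)*(d + 3)*(d + 4)*(d + 4)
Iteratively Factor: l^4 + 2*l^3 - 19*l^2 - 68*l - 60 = (l + 2)*(l^3 - 19*l - 30) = (l + 2)^2*(l^2 - 2*l - 15) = (l + 2)^2*(l + 3)*(l - 5)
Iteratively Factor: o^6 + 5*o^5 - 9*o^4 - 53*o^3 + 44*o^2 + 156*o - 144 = (o - 1)*(o^5 + 6*o^4 - 3*o^3 - 56*o^2 - 12*o + 144) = (o - 1)*(o + 3)*(o^4 + 3*o^3 - 12*o^2 - 20*o + 48) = (o - 2)*(o - 1)*(o + 3)*(o^3 + 5*o^2 - 2*o - 24) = (o - 2)*(o - 1)*(o + 3)^2*(o^2 + 2*o - 8) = (o - 2)^2*(o - 1)*(o + 3)^2*(o + 4)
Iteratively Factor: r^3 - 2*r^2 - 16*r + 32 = (r - 4)*(r^2 + 2*r - 8) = (r - 4)*(r + 4)*(r - 2)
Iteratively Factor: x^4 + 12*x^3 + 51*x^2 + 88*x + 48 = (x + 4)*(x^3 + 8*x^2 + 19*x + 12) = (x + 1)*(x + 4)*(x^2 + 7*x + 12) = (x + 1)*(x + 3)*(x + 4)*(x + 4)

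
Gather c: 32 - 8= 24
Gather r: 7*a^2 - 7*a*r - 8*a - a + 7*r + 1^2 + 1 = 7*a^2 - 9*a + r*(7 - 7*a) + 2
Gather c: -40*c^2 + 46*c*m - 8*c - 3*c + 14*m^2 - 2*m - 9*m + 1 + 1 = -40*c^2 + c*(46*m - 11) + 14*m^2 - 11*m + 2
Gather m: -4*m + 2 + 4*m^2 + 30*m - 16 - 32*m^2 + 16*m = -28*m^2 + 42*m - 14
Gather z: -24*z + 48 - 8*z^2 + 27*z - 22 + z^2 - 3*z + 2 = 28 - 7*z^2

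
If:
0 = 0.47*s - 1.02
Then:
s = 2.17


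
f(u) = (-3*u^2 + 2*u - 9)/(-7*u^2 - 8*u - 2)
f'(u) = (2 - 6*u)/(-7*u^2 - 8*u - 2) + (14*u + 8)*(-3*u^2 + 2*u - 9)/(-7*u^2 - 8*u - 2)^2 = 38*(u^2 - 3*u - 2)/(49*u^4 + 112*u^3 + 92*u^2 + 32*u + 4)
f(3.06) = 0.34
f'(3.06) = -0.01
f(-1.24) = 5.66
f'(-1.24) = 15.31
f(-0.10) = 7.27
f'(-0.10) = -39.82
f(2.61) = 0.34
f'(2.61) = -0.02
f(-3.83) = 0.82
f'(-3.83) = 0.17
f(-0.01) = 4.70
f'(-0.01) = -20.29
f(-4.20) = 0.77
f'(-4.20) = 0.13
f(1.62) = 0.41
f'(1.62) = -0.14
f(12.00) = 0.38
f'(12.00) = 0.00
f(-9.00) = 0.54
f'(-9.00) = 0.02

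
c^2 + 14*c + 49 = (c + 7)^2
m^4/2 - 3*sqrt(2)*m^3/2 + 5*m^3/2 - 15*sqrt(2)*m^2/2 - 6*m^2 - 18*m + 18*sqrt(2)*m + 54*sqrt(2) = (m/2 + 1)*(m - 3)*(m + 6)*(m - 3*sqrt(2))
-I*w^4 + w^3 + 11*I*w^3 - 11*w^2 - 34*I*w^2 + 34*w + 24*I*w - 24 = (w - 6)*(w - 4)*(w - 1)*(-I*w + 1)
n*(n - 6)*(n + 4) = n^3 - 2*n^2 - 24*n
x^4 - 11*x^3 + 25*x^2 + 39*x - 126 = (x - 7)*(x - 3)^2*(x + 2)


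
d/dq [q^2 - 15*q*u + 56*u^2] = 2*q - 15*u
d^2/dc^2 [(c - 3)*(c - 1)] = 2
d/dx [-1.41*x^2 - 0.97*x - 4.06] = -2.82*x - 0.97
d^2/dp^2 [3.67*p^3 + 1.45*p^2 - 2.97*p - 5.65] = 22.02*p + 2.9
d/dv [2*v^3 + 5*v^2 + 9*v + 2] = 6*v^2 + 10*v + 9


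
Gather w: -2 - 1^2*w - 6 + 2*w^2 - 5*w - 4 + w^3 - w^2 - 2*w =w^3 + w^2 - 8*w - 12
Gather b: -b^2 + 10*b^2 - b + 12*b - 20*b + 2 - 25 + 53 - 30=9*b^2 - 9*b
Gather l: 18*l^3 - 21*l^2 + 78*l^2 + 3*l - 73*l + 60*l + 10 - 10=18*l^3 + 57*l^2 - 10*l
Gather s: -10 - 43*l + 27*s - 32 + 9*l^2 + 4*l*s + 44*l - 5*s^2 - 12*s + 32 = 9*l^2 + l - 5*s^2 + s*(4*l + 15) - 10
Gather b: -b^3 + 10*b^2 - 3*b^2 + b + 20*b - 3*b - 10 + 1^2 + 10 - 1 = -b^3 + 7*b^2 + 18*b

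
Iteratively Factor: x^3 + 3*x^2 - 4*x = (x + 4)*(x^2 - x) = x*(x + 4)*(x - 1)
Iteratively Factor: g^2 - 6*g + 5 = (g - 5)*(g - 1)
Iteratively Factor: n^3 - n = (n + 1)*(n^2 - n) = n*(n + 1)*(n - 1)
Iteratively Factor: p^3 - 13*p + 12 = (p - 1)*(p^2 + p - 12) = (p - 3)*(p - 1)*(p + 4)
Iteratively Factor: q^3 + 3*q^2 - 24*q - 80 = (q - 5)*(q^2 + 8*q + 16) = (q - 5)*(q + 4)*(q + 4)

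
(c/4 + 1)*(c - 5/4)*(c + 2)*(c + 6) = c^4/4 + 43*c^3/16 + 29*c^2/4 - 7*c/4 - 15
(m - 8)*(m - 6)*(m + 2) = m^3 - 12*m^2 + 20*m + 96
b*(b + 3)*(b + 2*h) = b^3 + 2*b^2*h + 3*b^2 + 6*b*h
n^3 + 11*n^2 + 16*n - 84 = (n - 2)*(n + 6)*(n + 7)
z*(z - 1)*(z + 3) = z^3 + 2*z^2 - 3*z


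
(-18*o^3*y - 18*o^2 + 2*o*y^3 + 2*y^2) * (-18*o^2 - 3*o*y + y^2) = 324*o^5*y + 54*o^4*y^2 + 324*o^4 - 54*o^3*y^3 + 54*o^3*y - 6*o^2*y^4 - 54*o^2*y^2 + 2*o*y^5 - 6*o*y^3 + 2*y^4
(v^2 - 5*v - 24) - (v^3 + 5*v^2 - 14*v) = -v^3 - 4*v^2 + 9*v - 24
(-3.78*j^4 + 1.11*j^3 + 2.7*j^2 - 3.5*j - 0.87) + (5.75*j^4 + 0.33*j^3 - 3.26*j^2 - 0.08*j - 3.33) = 1.97*j^4 + 1.44*j^3 - 0.56*j^2 - 3.58*j - 4.2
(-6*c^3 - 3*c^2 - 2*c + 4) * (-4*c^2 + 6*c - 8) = 24*c^5 - 24*c^4 + 38*c^3 - 4*c^2 + 40*c - 32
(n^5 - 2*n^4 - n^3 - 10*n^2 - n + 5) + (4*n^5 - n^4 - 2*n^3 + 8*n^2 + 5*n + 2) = 5*n^5 - 3*n^4 - 3*n^3 - 2*n^2 + 4*n + 7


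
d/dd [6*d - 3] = 6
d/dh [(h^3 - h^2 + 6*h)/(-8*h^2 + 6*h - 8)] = (-4*h^4 + 6*h^3 + 9*h^2 + 8*h - 24)/(2*(16*h^4 - 24*h^3 + 41*h^2 - 24*h + 16))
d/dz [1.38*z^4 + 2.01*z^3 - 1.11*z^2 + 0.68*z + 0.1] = 5.52*z^3 + 6.03*z^2 - 2.22*z + 0.68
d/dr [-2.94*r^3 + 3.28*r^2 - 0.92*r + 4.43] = -8.82*r^2 + 6.56*r - 0.92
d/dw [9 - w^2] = -2*w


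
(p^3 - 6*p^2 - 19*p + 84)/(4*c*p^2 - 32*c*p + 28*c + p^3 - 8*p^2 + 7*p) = (p^2 + p - 12)/(4*c*p - 4*c + p^2 - p)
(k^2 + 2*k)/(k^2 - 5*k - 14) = k/(k - 7)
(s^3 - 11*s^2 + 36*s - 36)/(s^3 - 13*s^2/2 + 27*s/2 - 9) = 2*(s - 6)/(2*s - 3)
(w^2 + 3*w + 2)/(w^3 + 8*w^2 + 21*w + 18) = (w + 1)/(w^2 + 6*w + 9)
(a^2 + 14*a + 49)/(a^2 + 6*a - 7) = (a + 7)/(a - 1)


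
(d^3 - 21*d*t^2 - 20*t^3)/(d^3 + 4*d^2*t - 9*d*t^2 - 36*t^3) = (-d^2 + 4*d*t + 5*t^2)/(-d^2 + 9*t^2)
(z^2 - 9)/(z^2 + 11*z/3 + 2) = 3*(z - 3)/(3*z + 2)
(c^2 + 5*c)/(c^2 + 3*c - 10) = c/(c - 2)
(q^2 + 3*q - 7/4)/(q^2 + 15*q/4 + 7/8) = 2*(2*q - 1)/(4*q + 1)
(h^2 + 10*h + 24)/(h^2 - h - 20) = (h + 6)/(h - 5)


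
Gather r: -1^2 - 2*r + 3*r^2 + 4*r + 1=3*r^2 + 2*r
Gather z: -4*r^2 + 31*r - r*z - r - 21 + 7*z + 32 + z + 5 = -4*r^2 + 30*r + z*(8 - r) + 16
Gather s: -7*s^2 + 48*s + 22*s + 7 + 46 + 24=-7*s^2 + 70*s + 77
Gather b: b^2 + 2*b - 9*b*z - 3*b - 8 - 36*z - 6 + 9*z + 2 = b^2 + b*(-9*z - 1) - 27*z - 12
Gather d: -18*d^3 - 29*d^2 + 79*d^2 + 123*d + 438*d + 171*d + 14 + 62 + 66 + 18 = -18*d^3 + 50*d^2 + 732*d + 160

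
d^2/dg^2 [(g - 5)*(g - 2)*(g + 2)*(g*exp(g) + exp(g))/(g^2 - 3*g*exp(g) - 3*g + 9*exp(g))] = (g^8 + 3*g^7*exp(g) - 6*g^7 - 54*g^6*exp(g) - 12*g^6 + 288*g^5*exp(g) + 142*g^5 + 54*g^4*exp(2*g) - 402*g^4*exp(g) - 225*g^4 - 504*g^3*exp(2*g) - 1071*g^3*exp(g) - 216*g^3 + 1620*g^2*exp(2*g) + 3528*g^2*exp(g) + 660*g^2 - 1944*g*exp(2*g) - 2052*g*exp(g) - 720*g - 234*exp(2*g) + 144*exp(g) + 360)*exp(g)/(g^6 - 9*g^5*exp(g) - 9*g^5 + 27*g^4*exp(2*g) + 81*g^4*exp(g) + 27*g^4 - 27*g^3*exp(3*g) - 243*g^3*exp(2*g) - 243*g^3*exp(g) - 27*g^3 + 243*g^2*exp(3*g) + 729*g^2*exp(2*g) + 243*g^2*exp(g) - 729*g*exp(3*g) - 729*g*exp(2*g) + 729*exp(3*g))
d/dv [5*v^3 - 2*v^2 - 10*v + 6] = 15*v^2 - 4*v - 10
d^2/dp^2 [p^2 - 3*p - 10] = 2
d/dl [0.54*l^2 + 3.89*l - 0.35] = 1.08*l + 3.89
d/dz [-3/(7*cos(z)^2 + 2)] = -84*sin(2*z)/(7*cos(2*z) + 11)^2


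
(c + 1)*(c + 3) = c^2 + 4*c + 3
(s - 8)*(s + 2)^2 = s^3 - 4*s^2 - 28*s - 32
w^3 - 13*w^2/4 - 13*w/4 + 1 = (w - 4)*(w - 1/4)*(w + 1)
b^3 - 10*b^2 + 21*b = b*(b - 7)*(b - 3)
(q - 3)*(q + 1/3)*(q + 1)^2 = q^4 - 2*q^3/3 - 16*q^2/3 - 14*q/3 - 1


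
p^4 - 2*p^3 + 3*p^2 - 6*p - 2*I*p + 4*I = (p - 2)*(p - I)^2*(p + 2*I)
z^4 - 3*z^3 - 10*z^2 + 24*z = z*(z - 4)*(z - 2)*(z + 3)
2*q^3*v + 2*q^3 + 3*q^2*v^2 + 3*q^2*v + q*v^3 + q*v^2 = (q + v)*(2*q + v)*(q*v + q)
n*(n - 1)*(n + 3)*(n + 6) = n^4 + 8*n^3 + 9*n^2 - 18*n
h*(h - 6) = h^2 - 6*h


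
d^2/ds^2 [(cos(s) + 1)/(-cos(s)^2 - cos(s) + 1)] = (3*(1 - cos(s)^2)^2 + cos(s)^5 + 7*cos(s)^3 + 6*cos(s)^2 - 10*cos(s) - 9)/(cos(s)^2 + cos(s) - 1)^3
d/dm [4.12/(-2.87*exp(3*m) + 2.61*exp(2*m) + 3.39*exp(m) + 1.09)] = (35.4732*exp(2*m) - 21.5064*exp(m) - 13.9668)*exp(m)/(-2.87*exp(3*m) + 2.61*exp(2*m) + 3.39*exp(m) + 1.09)^2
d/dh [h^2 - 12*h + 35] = 2*h - 12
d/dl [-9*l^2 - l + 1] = -18*l - 1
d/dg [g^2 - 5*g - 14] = 2*g - 5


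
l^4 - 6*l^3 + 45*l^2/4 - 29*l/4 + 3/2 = (l - 3)*(l - 2)*(l - 1/2)^2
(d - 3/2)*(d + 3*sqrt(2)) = d^2 - 3*d/2 + 3*sqrt(2)*d - 9*sqrt(2)/2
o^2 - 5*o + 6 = (o - 3)*(o - 2)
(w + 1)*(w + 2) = w^2 + 3*w + 2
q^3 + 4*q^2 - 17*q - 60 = (q - 4)*(q + 3)*(q + 5)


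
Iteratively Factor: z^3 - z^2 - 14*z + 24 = (z + 4)*(z^2 - 5*z + 6) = (z - 2)*(z + 4)*(z - 3)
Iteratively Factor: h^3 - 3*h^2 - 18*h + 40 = (h - 2)*(h^2 - h - 20) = (h - 5)*(h - 2)*(h + 4)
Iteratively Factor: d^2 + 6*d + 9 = (d + 3)*(d + 3)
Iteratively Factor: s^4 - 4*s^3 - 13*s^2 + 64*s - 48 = (s + 4)*(s^3 - 8*s^2 + 19*s - 12) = (s - 4)*(s + 4)*(s^2 - 4*s + 3) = (s - 4)*(s - 1)*(s + 4)*(s - 3)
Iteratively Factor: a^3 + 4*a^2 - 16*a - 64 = (a - 4)*(a^2 + 8*a + 16) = (a - 4)*(a + 4)*(a + 4)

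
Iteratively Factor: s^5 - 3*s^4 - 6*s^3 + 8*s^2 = (s - 4)*(s^4 + s^3 - 2*s^2) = (s - 4)*(s - 1)*(s^3 + 2*s^2) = (s - 4)*(s - 1)*(s + 2)*(s^2) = s*(s - 4)*(s - 1)*(s + 2)*(s)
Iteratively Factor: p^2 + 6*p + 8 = (p + 2)*(p + 4)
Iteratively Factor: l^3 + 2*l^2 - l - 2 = (l + 2)*(l^2 - 1) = (l - 1)*(l + 2)*(l + 1)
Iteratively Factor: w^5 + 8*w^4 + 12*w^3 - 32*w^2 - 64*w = (w - 2)*(w^4 + 10*w^3 + 32*w^2 + 32*w) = (w - 2)*(w + 4)*(w^3 + 6*w^2 + 8*w) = (w - 2)*(w + 2)*(w + 4)*(w^2 + 4*w) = w*(w - 2)*(w + 2)*(w + 4)*(w + 4)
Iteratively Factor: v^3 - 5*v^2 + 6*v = (v - 3)*(v^2 - 2*v) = v*(v - 3)*(v - 2)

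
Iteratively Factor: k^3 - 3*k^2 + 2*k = (k)*(k^2 - 3*k + 2) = k*(k - 2)*(k - 1)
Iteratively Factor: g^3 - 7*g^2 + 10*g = (g - 5)*(g^2 - 2*g) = (g - 5)*(g - 2)*(g)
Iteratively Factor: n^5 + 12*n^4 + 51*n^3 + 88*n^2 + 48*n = (n)*(n^4 + 12*n^3 + 51*n^2 + 88*n + 48) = n*(n + 1)*(n^3 + 11*n^2 + 40*n + 48) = n*(n + 1)*(n + 4)*(n^2 + 7*n + 12) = n*(n + 1)*(n + 4)^2*(n + 3)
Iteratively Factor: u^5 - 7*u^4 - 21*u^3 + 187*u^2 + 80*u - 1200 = (u + 4)*(u^4 - 11*u^3 + 23*u^2 + 95*u - 300) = (u + 3)*(u + 4)*(u^3 - 14*u^2 + 65*u - 100) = (u - 4)*(u + 3)*(u + 4)*(u^2 - 10*u + 25) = (u - 5)*(u - 4)*(u + 3)*(u + 4)*(u - 5)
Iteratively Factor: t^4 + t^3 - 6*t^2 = (t)*(t^3 + t^2 - 6*t) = t*(t - 2)*(t^2 + 3*t) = t^2*(t - 2)*(t + 3)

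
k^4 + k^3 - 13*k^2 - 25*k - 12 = (k - 4)*(k + 1)^2*(k + 3)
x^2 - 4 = (x - 2)*(x + 2)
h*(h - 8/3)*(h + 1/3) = h^3 - 7*h^2/3 - 8*h/9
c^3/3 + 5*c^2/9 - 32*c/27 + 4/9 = (c/3 + 1)*(c - 2/3)^2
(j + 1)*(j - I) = j^2 + j - I*j - I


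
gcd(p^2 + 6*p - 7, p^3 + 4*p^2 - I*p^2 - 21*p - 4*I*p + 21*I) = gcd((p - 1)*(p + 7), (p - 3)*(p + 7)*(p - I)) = p + 7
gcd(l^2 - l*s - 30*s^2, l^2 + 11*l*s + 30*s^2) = l + 5*s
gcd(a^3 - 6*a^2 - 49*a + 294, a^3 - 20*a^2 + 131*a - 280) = a - 7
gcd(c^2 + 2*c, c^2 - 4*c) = c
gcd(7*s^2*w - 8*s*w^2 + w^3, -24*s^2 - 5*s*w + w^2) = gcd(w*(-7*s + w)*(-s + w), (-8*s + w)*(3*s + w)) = 1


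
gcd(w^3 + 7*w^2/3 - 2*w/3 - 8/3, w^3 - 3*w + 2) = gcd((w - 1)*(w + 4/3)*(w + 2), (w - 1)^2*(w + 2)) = w^2 + w - 2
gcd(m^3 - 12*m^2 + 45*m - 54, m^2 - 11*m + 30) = m - 6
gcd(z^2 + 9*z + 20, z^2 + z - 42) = 1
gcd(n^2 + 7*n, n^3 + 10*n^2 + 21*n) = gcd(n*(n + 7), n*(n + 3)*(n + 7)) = n^2 + 7*n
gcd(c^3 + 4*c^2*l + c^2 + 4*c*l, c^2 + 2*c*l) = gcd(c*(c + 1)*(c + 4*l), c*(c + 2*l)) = c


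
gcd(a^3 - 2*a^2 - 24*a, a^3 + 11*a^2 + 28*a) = a^2 + 4*a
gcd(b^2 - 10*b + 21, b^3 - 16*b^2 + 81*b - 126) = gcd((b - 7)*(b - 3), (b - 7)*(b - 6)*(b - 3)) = b^2 - 10*b + 21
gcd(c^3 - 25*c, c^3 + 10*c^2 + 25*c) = c^2 + 5*c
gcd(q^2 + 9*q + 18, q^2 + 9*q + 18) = q^2 + 9*q + 18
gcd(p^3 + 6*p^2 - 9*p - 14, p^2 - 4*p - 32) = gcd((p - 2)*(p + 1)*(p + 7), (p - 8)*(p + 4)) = 1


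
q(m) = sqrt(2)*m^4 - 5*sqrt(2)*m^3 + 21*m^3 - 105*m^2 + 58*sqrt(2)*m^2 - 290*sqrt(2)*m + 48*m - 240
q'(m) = 4*sqrt(2)*m^3 - 15*sqrt(2)*m^2 + 63*m^2 - 210*m + 116*sqrt(2)*m - 290*sqrt(2) + 48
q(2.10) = -945.28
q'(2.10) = -221.95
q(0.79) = -533.00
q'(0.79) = -369.56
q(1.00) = -609.75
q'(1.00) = -360.63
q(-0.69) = -5.33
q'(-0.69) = -312.38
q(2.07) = -938.53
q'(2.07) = -228.01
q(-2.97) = 377.96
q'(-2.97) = -5.25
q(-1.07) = 105.96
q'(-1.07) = -272.04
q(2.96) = -1043.38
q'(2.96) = 14.69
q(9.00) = 14072.72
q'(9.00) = 6732.89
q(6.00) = 1601.62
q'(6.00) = 2088.38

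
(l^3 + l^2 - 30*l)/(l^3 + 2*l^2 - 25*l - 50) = l*(l + 6)/(l^2 + 7*l + 10)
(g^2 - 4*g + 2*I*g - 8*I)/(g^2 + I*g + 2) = (g - 4)/(g - I)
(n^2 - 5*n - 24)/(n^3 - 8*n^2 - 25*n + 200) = (n + 3)/(n^2 - 25)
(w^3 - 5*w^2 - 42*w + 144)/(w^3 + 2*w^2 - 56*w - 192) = (w - 3)/(w + 4)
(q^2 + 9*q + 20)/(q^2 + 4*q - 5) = (q + 4)/(q - 1)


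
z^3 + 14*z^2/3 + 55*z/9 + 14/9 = (z + 1/3)*(z + 2)*(z + 7/3)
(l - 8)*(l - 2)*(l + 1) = l^3 - 9*l^2 + 6*l + 16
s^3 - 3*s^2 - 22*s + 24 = (s - 6)*(s - 1)*(s + 4)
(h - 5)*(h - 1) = h^2 - 6*h + 5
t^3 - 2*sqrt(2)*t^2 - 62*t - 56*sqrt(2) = (t - 7*sqrt(2))*(t + sqrt(2))*(t + 4*sqrt(2))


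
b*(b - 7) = b^2 - 7*b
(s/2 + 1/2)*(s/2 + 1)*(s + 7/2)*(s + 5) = s^4/4 + 23*s^3/8 + 45*s^2/4 + 139*s/8 + 35/4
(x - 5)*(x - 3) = x^2 - 8*x + 15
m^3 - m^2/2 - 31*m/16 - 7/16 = (m - 7/4)*(m + 1/4)*(m + 1)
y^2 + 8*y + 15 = (y + 3)*(y + 5)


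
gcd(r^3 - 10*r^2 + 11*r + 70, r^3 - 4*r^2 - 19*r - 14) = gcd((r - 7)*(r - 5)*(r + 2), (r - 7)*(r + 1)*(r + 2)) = r^2 - 5*r - 14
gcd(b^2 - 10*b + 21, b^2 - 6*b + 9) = b - 3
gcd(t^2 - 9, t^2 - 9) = t^2 - 9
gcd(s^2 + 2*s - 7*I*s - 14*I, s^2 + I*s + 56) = s - 7*I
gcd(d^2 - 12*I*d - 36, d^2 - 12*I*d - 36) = d^2 - 12*I*d - 36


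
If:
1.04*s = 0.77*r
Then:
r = 1.35064935064935*s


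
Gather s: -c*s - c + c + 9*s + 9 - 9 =s*(9 - c)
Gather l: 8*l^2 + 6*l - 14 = 8*l^2 + 6*l - 14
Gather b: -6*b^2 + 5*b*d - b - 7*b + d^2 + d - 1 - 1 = -6*b^2 + b*(5*d - 8) + d^2 + d - 2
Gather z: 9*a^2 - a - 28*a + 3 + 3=9*a^2 - 29*a + 6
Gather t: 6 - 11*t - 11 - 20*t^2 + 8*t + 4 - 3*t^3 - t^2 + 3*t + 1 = -3*t^3 - 21*t^2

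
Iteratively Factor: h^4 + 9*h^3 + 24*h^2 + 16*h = (h + 4)*(h^3 + 5*h^2 + 4*h) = (h + 1)*(h + 4)*(h^2 + 4*h) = h*(h + 1)*(h + 4)*(h + 4)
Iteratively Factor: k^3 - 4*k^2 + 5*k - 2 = (k - 1)*(k^2 - 3*k + 2) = (k - 1)^2*(k - 2)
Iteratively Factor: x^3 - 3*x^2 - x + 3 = (x - 3)*(x^2 - 1) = (x - 3)*(x - 1)*(x + 1)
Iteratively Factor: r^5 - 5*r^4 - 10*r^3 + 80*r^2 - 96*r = (r - 4)*(r^4 - r^3 - 14*r^2 + 24*r) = (r - 4)*(r - 3)*(r^3 + 2*r^2 - 8*r) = (r - 4)*(r - 3)*(r - 2)*(r^2 + 4*r) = r*(r - 4)*(r - 3)*(r - 2)*(r + 4)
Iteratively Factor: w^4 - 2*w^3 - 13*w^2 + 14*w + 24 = (w + 1)*(w^3 - 3*w^2 - 10*w + 24) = (w - 4)*(w + 1)*(w^2 + w - 6) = (w - 4)*(w + 1)*(w + 3)*(w - 2)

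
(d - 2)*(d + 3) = d^2 + d - 6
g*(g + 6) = g^2 + 6*g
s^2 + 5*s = s*(s + 5)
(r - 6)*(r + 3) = r^2 - 3*r - 18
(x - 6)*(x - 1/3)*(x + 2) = x^3 - 13*x^2/3 - 32*x/3 + 4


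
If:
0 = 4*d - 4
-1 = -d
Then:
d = 1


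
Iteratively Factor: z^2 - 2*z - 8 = (z - 4)*(z + 2)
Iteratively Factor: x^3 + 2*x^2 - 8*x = (x - 2)*(x^2 + 4*x) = (x - 2)*(x + 4)*(x)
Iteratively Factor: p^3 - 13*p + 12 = (p - 1)*(p^2 + p - 12) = (p - 3)*(p - 1)*(p + 4)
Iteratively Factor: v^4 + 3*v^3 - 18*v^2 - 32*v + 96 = (v - 3)*(v^3 + 6*v^2 - 32) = (v - 3)*(v + 4)*(v^2 + 2*v - 8) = (v - 3)*(v + 4)^2*(v - 2)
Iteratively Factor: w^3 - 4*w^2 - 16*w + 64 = (w - 4)*(w^2 - 16) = (w - 4)^2*(w + 4)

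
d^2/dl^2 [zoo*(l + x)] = 0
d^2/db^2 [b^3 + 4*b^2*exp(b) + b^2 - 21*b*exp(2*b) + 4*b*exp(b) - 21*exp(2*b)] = 4*b^2*exp(b) - 84*b*exp(2*b) + 20*b*exp(b) + 6*b - 168*exp(2*b) + 16*exp(b) + 2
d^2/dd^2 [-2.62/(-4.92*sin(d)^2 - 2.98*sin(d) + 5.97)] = (-253.683072*sin(d)^4 - 115.240176*sin(d)^3 + 49.435208*sin(d)^2 + 183.86898*sin(d) + 200.444672)/(4.92*sin(d)^2 + 2.98*sin(d) - 5.97)^3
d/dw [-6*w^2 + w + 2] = 1 - 12*w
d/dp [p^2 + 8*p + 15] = 2*p + 8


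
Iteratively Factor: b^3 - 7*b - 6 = (b + 2)*(b^2 - 2*b - 3) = (b - 3)*(b + 2)*(b + 1)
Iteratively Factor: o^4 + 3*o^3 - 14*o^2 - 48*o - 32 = (o + 4)*(o^3 - o^2 - 10*o - 8) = (o - 4)*(o + 4)*(o^2 + 3*o + 2) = (o - 4)*(o + 1)*(o + 4)*(o + 2)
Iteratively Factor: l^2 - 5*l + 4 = (l - 1)*(l - 4)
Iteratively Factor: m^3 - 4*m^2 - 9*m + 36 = (m + 3)*(m^2 - 7*m + 12) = (m - 3)*(m + 3)*(m - 4)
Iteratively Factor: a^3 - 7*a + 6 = (a - 1)*(a^2 + a - 6) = (a - 1)*(a + 3)*(a - 2)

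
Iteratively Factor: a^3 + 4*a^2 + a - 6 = (a - 1)*(a^2 + 5*a + 6) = (a - 1)*(a + 2)*(a + 3)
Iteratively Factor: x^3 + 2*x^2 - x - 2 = (x - 1)*(x^2 + 3*x + 2) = (x - 1)*(x + 1)*(x + 2)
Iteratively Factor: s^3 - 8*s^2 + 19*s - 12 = (s - 3)*(s^2 - 5*s + 4) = (s - 3)*(s - 1)*(s - 4)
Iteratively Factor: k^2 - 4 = (k + 2)*(k - 2)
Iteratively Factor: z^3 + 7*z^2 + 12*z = (z)*(z^2 + 7*z + 12) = z*(z + 3)*(z + 4)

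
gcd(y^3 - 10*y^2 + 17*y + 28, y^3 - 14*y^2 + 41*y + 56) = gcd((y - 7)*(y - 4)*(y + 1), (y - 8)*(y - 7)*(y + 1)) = y^2 - 6*y - 7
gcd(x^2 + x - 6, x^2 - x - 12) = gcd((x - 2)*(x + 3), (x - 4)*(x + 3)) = x + 3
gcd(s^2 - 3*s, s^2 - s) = s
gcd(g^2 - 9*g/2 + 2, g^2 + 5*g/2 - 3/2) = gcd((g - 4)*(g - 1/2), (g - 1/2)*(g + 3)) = g - 1/2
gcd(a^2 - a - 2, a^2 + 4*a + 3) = a + 1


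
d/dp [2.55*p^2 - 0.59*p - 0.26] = 5.1*p - 0.59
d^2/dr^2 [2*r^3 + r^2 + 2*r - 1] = 12*r + 2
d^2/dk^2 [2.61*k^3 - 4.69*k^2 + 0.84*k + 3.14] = 15.66*k - 9.38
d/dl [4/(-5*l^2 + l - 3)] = 4*(10*l - 1)/(5*l^2 - l + 3)^2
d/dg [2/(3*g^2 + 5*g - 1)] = 2*(-6*g - 5)/(3*g^2 + 5*g - 1)^2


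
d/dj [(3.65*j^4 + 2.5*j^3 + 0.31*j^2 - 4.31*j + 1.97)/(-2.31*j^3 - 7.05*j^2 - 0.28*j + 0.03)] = (-8.4315*j^6 - 51.465*j^5 - 19.9749*j^4 - 20.8742*j^3 - 16.5952*j^2 + 27.7956*j + 0.4223)/(5.3361*j^6 + 32.571*j^5 + 50.9961*j^4 + 3.8094*j^3 - 0.3446*j^2 - 0.0168*j + 0.0009)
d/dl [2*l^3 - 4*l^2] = 2*l*(3*l - 4)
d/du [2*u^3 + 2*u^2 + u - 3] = 6*u^2 + 4*u + 1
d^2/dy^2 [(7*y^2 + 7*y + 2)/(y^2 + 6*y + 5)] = 2*(-35*y^3 - 99*y^2 - 69*y + 27)/(y^6 + 18*y^5 + 123*y^4 + 396*y^3 + 615*y^2 + 450*y + 125)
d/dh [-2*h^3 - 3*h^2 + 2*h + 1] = -6*h^2 - 6*h + 2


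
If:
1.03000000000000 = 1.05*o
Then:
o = 0.98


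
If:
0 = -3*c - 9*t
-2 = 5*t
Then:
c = 6/5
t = -2/5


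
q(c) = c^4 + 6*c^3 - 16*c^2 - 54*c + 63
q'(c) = 4*c^3 + 18*c^2 - 32*c - 54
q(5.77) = 1479.75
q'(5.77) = 1129.03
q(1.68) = -36.46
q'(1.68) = -37.99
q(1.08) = -5.06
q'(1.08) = -62.53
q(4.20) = 309.66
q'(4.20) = 425.47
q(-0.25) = 75.41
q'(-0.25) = -44.94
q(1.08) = -5.06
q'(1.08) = -62.53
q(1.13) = -8.16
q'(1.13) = -61.40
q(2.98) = -2.36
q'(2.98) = 116.34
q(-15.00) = 27648.00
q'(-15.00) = -9024.00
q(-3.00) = 0.00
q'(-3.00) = 96.00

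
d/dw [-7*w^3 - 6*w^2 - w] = -21*w^2 - 12*w - 1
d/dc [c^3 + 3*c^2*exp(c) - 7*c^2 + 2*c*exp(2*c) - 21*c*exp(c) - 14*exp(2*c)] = 3*c^2*exp(c) + 3*c^2 + 4*c*exp(2*c) - 15*c*exp(c) - 14*c - 26*exp(2*c) - 21*exp(c)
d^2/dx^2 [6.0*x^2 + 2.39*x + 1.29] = 12.0000000000000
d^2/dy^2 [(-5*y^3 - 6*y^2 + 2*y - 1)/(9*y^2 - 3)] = 2*(y^3 - 27*y^2 + y - 3)/(27*y^6 - 27*y^4 + 9*y^2 - 1)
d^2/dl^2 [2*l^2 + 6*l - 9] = 4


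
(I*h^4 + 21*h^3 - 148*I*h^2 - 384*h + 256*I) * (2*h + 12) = 2*I*h^5 + 42*h^4 + 12*I*h^4 + 252*h^3 - 296*I*h^3 - 768*h^2 - 1776*I*h^2 - 4608*h + 512*I*h + 3072*I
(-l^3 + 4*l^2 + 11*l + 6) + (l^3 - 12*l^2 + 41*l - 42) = -8*l^2 + 52*l - 36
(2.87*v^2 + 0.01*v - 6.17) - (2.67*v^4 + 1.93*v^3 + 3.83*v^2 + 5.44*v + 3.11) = -2.67*v^4 - 1.93*v^3 - 0.96*v^2 - 5.43*v - 9.28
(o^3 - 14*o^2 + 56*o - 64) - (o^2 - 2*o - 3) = o^3 - 15*o^2 + 58*o - 61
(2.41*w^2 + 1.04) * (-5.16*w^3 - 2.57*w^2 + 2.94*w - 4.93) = -12.4356*w^5 - 6.1937*w^4 + 1.719*w^3 - 14.5541*w^2 + 3.0576*w - 5.1272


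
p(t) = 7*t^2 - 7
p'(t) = 14*t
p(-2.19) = 26.57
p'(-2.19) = -30.66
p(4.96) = 165.21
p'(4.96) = 69.44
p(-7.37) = 373.22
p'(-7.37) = -103.18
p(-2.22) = 27.50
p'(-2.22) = -31.08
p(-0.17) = -6.80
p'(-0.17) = -2.38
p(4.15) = 113.56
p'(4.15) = 58.10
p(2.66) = 42.53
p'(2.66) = 37.24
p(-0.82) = -2.29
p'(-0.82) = -11.48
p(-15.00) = 1568.00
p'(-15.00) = -210.00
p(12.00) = 1001.00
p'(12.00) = 168.00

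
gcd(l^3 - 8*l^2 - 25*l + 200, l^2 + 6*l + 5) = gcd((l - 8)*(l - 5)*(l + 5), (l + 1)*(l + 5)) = l + 5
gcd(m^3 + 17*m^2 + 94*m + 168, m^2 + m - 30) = m + 6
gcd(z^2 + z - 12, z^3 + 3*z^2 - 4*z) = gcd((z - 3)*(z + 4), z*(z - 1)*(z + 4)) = z + 4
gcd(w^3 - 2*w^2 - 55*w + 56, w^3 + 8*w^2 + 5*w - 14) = w^2 + 6*w - 7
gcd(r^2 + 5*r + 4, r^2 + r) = r + 1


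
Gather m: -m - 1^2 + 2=1 - m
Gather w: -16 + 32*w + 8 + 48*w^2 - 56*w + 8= 48*w^2 - 24*w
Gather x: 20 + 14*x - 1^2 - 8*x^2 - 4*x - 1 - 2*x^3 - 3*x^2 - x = -2*x^3 - 11*x^2 + 9*x + 18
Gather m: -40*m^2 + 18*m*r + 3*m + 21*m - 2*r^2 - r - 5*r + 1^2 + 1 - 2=-40*m^2 + m*(18*r + 24) - 2*r^2 - 6*r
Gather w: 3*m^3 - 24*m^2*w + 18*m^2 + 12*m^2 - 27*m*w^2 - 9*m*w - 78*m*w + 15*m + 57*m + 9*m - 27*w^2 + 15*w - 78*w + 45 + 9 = 3*m^3 + 30*m^2 + 81*m + w^2*(-27*m - 27) + w*(-24*m^2 - 87*m - 63) + 54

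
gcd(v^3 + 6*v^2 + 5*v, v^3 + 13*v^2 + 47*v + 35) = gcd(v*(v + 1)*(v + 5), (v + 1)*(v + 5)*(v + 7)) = v^2 + 6*v + 5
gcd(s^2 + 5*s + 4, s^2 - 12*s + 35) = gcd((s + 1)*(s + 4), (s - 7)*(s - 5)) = 1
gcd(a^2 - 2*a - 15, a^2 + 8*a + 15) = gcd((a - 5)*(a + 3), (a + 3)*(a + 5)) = a + 3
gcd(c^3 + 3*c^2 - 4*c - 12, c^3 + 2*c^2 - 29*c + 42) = c - 2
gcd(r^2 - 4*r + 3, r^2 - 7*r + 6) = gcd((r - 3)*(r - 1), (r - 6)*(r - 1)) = r - 1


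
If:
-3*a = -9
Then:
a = 3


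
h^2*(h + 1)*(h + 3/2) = h^4 + 5*h^3/2 + 3*h^2/2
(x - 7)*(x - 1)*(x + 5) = x^3 - 3*x^2 - 33*x + 35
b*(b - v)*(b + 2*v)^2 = b^4 + 3*b^3*v - 4*b*v^3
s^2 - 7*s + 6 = (s - 6)*(s - 1)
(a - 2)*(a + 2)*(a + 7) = a^3 + 7*a^2 - 4*a - 28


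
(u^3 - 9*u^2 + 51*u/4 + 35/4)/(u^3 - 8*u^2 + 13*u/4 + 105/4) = (2*u + 1)/(2*u + 3)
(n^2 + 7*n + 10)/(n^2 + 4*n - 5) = (n + 2)/(n - 1)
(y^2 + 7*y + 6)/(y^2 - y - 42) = (y + 1)/(y - 7)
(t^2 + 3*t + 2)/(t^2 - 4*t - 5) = (t + 2)/(t - 5)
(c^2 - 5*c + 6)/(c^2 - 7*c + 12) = (c - 2)/(c - 4)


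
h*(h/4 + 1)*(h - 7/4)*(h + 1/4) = h^4/4 + 5*h^3/8 - 103*h^2/64 - 7*h/16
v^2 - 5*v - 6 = (v - 6)*(v + 1)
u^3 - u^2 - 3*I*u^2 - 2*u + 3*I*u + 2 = (u - 1)*(u - 2*I)*(u - I)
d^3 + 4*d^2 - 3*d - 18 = (d - 2)*(d + 3)^2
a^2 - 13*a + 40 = (a - 8)*(a - 5)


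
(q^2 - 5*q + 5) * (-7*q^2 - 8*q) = -7*q^4 + 27*q^3 + 5*q^2 - 40*q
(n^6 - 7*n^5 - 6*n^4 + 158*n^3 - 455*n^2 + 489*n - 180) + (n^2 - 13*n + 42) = n^6 - 7*n^5 - 6*n^4 + 158*n^3 - 454*n^2 + 476*n - 138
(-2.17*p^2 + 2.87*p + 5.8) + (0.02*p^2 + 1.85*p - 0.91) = -2.15*p^2 + 4.72*p + 4.89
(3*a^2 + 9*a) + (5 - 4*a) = 3*a^2 + 5*a + 5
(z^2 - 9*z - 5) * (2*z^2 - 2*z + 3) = 2*z^4 - 20*z^3 + 11*z^2 - 17*z - 15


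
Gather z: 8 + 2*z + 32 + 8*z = 10*z + 40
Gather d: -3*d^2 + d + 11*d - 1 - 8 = -3*d^2 + 12*d - 9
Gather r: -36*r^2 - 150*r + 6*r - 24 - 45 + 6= -36*r^2 - 144*r - 63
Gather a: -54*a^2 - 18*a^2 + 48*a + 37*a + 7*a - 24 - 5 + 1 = -72*a^2 + 92*a - 28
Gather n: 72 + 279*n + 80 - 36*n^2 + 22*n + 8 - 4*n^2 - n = -40*n^2 + 300*n + 160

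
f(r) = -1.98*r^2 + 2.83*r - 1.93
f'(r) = 2.83 - 3.96*r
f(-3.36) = -33.79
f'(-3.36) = 16.14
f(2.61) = -8.03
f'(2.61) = -7.51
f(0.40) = -1.11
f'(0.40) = 1.25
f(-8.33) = -162.89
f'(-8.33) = 35.82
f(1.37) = -1.77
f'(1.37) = -2.60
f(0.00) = -1.93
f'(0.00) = 2.83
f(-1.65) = -11.99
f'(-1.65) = 9.36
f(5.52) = -46.64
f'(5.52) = -19.03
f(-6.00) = -90.19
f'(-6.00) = 26.59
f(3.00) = -11.26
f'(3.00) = -9.05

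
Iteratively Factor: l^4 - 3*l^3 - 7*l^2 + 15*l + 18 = (l - 3)*(l^3 - 7*l - 6) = (l - 3)^2*(l^2 + 3*l + 2) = (l - 3)^2*(l + 1)*(l + 2)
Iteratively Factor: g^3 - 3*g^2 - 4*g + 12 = (g - 3)*(g^2 - 4) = (g - 3)*(g - 2)*(g + 2)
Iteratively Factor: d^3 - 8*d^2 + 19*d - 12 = (d - 3)*(d^2 - 5*d + 4) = (d - 4)*(d - 3)*(d - 1)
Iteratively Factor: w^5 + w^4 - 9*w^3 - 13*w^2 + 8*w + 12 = (w - 3)*(w^4 + 4*w^3 + 3*w^2 - 4*w - 4) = (w - 3)*(w + 2)*(w^3 + 2*w^2 - w - 2) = (w - 3)*(w + 1)*(w + 2)*(w^2 + w - 2) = (w - 3)*(w + 1)*(w + 2)^2*(w - 1)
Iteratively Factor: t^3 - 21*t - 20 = (t - 5)*(t^2 + 5*t + 4) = (t - 5)*(t + 4)*(t + 1)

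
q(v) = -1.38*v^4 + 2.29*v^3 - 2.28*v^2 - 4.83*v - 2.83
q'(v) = -5.52*v^3 + 6.87*v^2 - 4.56*v - 4.83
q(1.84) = -20.99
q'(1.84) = -24.35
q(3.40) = -140.02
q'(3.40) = -157.87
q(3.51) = -158.31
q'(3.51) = -174.90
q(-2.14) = -54.32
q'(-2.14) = 90.49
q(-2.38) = -79.40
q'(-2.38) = 119.35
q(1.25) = -11.33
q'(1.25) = -10.58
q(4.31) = -358.86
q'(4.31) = -338.81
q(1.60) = -16.06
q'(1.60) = -17.15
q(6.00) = -1407.73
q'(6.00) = -977.19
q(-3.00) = -182.47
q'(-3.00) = 219.72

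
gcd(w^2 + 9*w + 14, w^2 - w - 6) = w + 2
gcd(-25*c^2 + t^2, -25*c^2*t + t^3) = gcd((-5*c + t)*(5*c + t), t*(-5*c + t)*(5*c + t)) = -25*c^2 + t^2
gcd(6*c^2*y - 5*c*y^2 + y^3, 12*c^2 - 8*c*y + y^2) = -2*c + y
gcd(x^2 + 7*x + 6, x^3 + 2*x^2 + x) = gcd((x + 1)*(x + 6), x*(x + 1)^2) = x + 1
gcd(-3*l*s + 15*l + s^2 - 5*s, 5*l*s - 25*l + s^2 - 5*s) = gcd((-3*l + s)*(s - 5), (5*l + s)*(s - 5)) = s - 5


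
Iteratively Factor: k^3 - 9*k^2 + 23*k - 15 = (k - 3)*(k^2 - 6*k + 5) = (k - 3)*(k - 1)*(k - 5)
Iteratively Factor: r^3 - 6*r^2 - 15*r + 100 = (r - 5)*(r^2 - r - 20) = (r - 5)*(r + 4)*(r - 5)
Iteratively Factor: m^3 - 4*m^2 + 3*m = (m)*(m^2 - 4*m + 3) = m*(m - 1)*(m - 3)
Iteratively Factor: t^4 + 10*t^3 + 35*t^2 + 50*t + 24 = (t + 3)*(t^3 + 7*t^2 + 14*t + 8) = (t + 2)*(t + 3)*(t^2 + 5*t + 4) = (t + 1)*(t + 2)*(t + 3)*(t + 4)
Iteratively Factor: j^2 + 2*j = (j)*(j + 2)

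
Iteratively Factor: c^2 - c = (c)*(c - 1)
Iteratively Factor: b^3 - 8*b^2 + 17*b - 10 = (b - 2)*(b^2 - 6*b + 5) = (b - 2)*(b - 1)*(b - 5)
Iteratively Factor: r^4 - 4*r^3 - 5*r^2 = (r + 1)*(r^3 - 5*r^2) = (r - 5)*(r + 1)*(r^2) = r*(r - 5)*(r + 1)*(r)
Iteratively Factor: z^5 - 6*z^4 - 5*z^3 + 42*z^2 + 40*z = (z)*(z^4 - 6*z^3 - 5*z^2 + 42*z + 40) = z*(z + 2)*(z^3 - 8*z^2 + 11*z + 20) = z*(z - 4)*(z + 2)*(z^2 - 4*z - 5) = z*(z - 5)*(z - 4)*(z + 2)*(z + 1)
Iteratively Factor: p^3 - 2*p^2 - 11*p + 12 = (p - 1)*(p^2 - p - 12) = (p - 4)*(p - 1)*(p + 3)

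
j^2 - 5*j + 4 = (j - 4)*(j - 1)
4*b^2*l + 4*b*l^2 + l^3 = l*(2*b + l)^2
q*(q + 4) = q^2 + 4*q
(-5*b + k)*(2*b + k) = -10*b^2 - 3*b*k + k^2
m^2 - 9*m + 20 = (m - 5)*(m - 4)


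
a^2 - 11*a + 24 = (a - 8)*(a - 3)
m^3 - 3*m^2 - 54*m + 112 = (m - 8)*(m - 2)*(m + 7)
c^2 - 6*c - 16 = (c - 8)*(c + 2)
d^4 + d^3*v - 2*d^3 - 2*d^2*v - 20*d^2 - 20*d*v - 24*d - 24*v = (d - 6)*(d + 2)^2*(d + v)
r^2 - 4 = (r - 2)*(r + 2)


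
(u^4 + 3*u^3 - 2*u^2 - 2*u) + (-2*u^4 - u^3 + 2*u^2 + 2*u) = -u^4 + 2*u^3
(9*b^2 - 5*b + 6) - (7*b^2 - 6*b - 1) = 2*b^2 + b + 7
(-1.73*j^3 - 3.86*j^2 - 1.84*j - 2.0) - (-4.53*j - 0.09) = -1.73*j^3 - 3.86*j^2 + 2.69*j - 1.91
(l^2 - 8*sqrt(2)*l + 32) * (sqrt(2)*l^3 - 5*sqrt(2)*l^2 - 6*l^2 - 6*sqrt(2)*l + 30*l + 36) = sqrt(2)*l^5 - 22*l^4 - 5*sqrt(2)*l^4 + 74*sqrt(2)*l^3 + 110*l^3 - 400*sqrt(2)*l^2 - 60*l^2 - 480*sqrt(2)*l + 960*l + 1152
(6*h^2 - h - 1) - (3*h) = 6*h^2 - 4*h - 1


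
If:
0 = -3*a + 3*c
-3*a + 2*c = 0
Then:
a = 0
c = 0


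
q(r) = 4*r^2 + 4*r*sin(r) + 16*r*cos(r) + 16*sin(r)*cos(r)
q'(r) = -16*r*sin(r) + 4*r*cos(r) + 8*r - 16*sin(r)^2 + 4*sin(r) + 16*cos(r)^2 + 16*cos(r)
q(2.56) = -9.73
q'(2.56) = -15.41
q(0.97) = 23.20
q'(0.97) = 3.72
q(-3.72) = 89.73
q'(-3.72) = 10.46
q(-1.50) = 12.16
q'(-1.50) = -55.06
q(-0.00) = 0.00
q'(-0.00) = 32.00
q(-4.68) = 70.81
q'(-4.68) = 25.52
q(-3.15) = 89.85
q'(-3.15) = -12.14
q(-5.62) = 49.40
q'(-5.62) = 11.63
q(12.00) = 705.02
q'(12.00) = 257.67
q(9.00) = 201.63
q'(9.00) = -22.51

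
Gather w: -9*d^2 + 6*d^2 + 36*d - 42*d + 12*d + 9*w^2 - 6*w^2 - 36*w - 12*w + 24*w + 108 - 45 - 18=-3*d^2 + 6*d + 3*w^2 - 24*w + 45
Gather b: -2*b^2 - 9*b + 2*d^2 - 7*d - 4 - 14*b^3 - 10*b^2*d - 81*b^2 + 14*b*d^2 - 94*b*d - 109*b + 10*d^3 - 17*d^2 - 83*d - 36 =-14*b^3 + b^2*(-10*d - 83) + b*(14*d^2 - 94*d - 118) + 10*d^3 - 15*d^2 - 90*d - 40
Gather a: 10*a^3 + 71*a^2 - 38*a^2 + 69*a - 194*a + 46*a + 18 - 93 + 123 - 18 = 10*a^3 + 33*a^2 - 79*a + 30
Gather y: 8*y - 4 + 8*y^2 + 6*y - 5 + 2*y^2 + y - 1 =10*y^2 + 15*y - 10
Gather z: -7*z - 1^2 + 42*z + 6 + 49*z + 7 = 84*z + 12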